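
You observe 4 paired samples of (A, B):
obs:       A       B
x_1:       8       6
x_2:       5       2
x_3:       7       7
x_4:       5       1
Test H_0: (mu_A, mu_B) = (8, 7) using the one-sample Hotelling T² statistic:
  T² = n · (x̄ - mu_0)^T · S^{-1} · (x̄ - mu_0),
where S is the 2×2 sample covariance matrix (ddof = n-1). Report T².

Step 1 — sample mean vector:
  mean(A) = (8 + 5 + 7 + 5) / 4 = 25/4 = 6.25
  mean(B) = (6 + 2 + 7 + 1) / 4 = 16/4 = 4
  x̄ = (6.25, 4),  deviation x̄ - mu_0 = (6.25, 4) - (8, 7) = (-1.75, -3).

Step 2 — sample covariance matrix, S[i,j] = (1/(n-1)) · Σ_k (x_{k,i} - mean_i) · (x_{k,j} - mean_j), divisor n-1 = 3:
  S[A,A] = ((1.75)·(1.75) + (-1.25)·(-1.25) + (0.75)·(0.75) + (-1.25)·(-1.25)) / 3 = 6.75/3 = 2.25
  S[A,B] = ((1.75)·(2) + (-1.25)·(-2) + (0.75)·(3) + (-1.25)·(-3)) / 3 = 12/3 = 4
  S[B,B] = ((2)·(2) + (-2)·(-2) + (3)·(3) + (-3)·(-3)) / 3 = 26/3 = 8.6667
  S = [[2.25, 4],
 [4, 8.6667]].

Step 3 — invert S. det(S) = 2.25·8.6667 - (4)² = 3.5.
  S^{-1} = (1/det) · [[d, -b], [-b, a]] = [[2.4762, -1.1429],
 [-1.1429, 0.6429]].

Step 4 — quadratic form (x̄ - mu_0)^T · S^{-1} · (x̄ - mu_0):
  S^{-1} · (x̄ - mu_0) = (-0.9048, 0.0714),
  (x̄ - mu_0)^T · [...] = (-1.75)·(-0.9048) + (-3)·(0.0714) = 1.369.

Step 5 — scale by n: T² = 4 · 1.369 = 5.4762.

T² ≈ 5.4762


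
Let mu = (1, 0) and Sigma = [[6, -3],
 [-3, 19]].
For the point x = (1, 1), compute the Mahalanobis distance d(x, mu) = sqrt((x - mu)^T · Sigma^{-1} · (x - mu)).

Step 1 — centre the observation: (x - mu) = (0, 1).

Step 2 — invert Sigma. det(Sigma) = 6·19 - (-3)² = 105.
  Sigma^{-1} = (1/det) · [[d, -b], [-b, a]] = [[0.181, 0.0286],
 [0.0286, 0.0571]].

Step 3 — form the quadratic (x - mu)^T · Sigma^{-1} · (x - mu):
  Sigma^{-1} · (x - mu) = (0.0286, 0.0571).
  (x - mu)^T · [Sigma^{-1} · (x - mu)] = (0)·(0.0286) + (1)·(0.0571) = 0.0571.

Step 4 — take square root: d = √(0.0571) ≈ 0.239.

d(x, mu) = √(0.0571) ≈ 0.239


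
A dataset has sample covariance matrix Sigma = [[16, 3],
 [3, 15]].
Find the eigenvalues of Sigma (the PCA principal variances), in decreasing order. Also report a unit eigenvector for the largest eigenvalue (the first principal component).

Step 1 — characteristic polynomial of 2×2 Sigma:
  det(Sigma - λI) = λ² - trace · λ + det = 0.
  trace = 16 + 15 = 31, det = 16·15 - (3)² = 231.
Step 2 — discriminant:
  Δ = trace² - 4·det = 961 - 924 = 37.
Step 3 — eigenvalues:
  λ = (trace ± √Δ)/2 = (31 ± 6.0828)/2,
  λ_1 = 18.5414,  λ_2 = 12.4586.

Step 4 — unit eigenvector for λ_1: solve (Sigma - λ_1 I)v = 0. First row:
  (16 - 18.5414)·v_x + (3)·v_y = 0, i.e. (-2.5414)·v_x + (3)·v_y = 0,
  so v ∝ (b, λ_1 - a) = (3, 2.5414) = u.
  ||u|| = √((3)² + (2.5414)²) = √(15.4586) ≈ 3.9317,
  v_1 = u/||u|| ≈ (0.763, 0.6464) (||v_1|| = 1).

λ_1 = 18.5414,  λ_2 = 12.4586;  v_1 ≈ (0.763, 0.6464)


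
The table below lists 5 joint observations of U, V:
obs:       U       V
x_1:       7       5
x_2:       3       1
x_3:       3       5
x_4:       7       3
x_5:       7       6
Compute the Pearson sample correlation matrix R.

Step 1 — column means:
  mean(U) = (7 + 3 + 3 + 7 + 7) / 5 = 27/5 = 5.4
  mean(V) = (5 + 1 + 5 + 3 + 6) / 5 = 20/5 = 4

Step 2 — sample variances and covariances s[i,j] = (1/(n-1)) · Σ_k (x_{k,i} - mean_i) · (x_{k,j} - mean_j), with n-1 = 4:
  s[U,U] = ((1.6)·(1.6) + (-2.4)·(-2.4) + (-2.4)·(-2.4) + (1.6)·(1.6) + (1.6)·(1.6)) / 4 = 19.2/4 = 4.8
  s[U,V] = ((1.6)·(1) + (-2.4)·(-3) + (-2.4)·(1) + (1.6)·(-1) + (1.6)·(2)) / 4 = 8/4 = 2
  s[V,V] = ((1)·(1) + (-3)·(-3) + (1)·(1) + (-1)·(-1) + (2)·(2)) / 4 = 16/4 = 4
  Sample standard deviations s_i = √(s[i,i]):
  s(U) = √(4.8) = 2.1909
  s(V) = √(4) = 2

Step 3 — r_{ij} = s_{ij} / (s_i · s_j):
  r[U,U] = 1 (diagonal).
  r[U,V] = 2 / (2.1909 · 2) = 2 / 4.3818 = 0.4564
  r[V,V] = 1 (diagonal).

R is symmetric with unit diagonal. Assembling:

R = [[1, 0.4564],
 [0.4564, 1]]


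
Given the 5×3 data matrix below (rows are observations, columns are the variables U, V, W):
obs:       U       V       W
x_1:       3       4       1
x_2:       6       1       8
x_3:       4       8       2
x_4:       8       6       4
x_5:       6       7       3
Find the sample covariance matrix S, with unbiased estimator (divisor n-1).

Step 1 — column means:
  mean(U) = (3 + 6 + 4 + 8 + 6) / 5 = 27/5 = 5.4
  mean(V) = (4 + 1 + 8 + 6 + 7) / 5 = 26/5 = 5.2
  mean(W) = (1 + 8 + 2 + 4 + 3) / 5 = 18/5 = 3.6

Step 2 — sample covariance S[i,j] = (1/(n-1)) · Σ_k (x_{k,i} - mean_i) · (x_{k,j} - mean_j), with n-1 = 4.
  S[U,U] = ((-2.4)·(-2.4) + (0.6)·(0.6) + (-1.4)·(-1.4) + (2.6)·(2.6) + (0.6)·(0.6)) / 4 = 15.2/4 = 3.8
  S[U,V] = ((-2.4)·(-1.2) + (0.6)·(-4.2) + (-1.4)·(2.8) + (2.6)·(0.8) + (0.6)·(1.8)) / 4 = -0.4/4 = -0.1
  S[U,W] = ((-2.4)·(-2.6) + (0.6)·(4.4) + (-1.4)·(-1.6) + (2.6)·(0.4) + (0.6)·(-0.6)) / 4 = 11.8/4 = 2.95
  S[V,V] = ((-1.2)·(-1.2) + (-4.2)·(-4.2) + (2.8)·(2.8) + (0.8)·(0.8) + (1.8)·(1.8)) / 4 = 30.8/4 = 7.7
  S[V,W] = ((-1.2)·(-2.6) + (-4.2)·(4.4) + (2.8)·(-1.6) + (0.8)·(0.4) + (1.8)·(-0.6)) / 4 = -20.6/4 = -5.15
  S[W,W] = ((-2.6)·(-2.6) + (4.4)·(4.4) + (-1.6)·(-1.6) + (0.4)·(0.4) + (-0.6)·(-0.6)) / 4 = 29.2/4 = 7.3

S is symmetric (S[j,i] = S[i,j]). Assembling:

S = [[3.8, -0.1, 2.95],
 [-0.1, 7.7, -5.15],
 [2.95, -5.15, 7.3]]


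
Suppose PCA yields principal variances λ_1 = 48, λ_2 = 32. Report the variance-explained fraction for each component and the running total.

Step 1 — total variance = trace(Sigma) = Σ λ_i = 48 + 32 = 80.

Step 2 — fraction explained by component i = λ_i / Σ λ:
  PC1: 48/80 = 0.6
  PC2: 32/80 = 0.4

Step 3 — cumulative fraction after k components = (λ_1 + ... + λ_k) / Σ λ:
  k = 1: 48/80 = 0.6
  k = 2: (48 + 32)/80 = 80/80 = 1

Summary (fraction, with percent):

explained: PC1 0.6 (60%), PC2 0.4 (40%);  cumulative: 0.6, 1


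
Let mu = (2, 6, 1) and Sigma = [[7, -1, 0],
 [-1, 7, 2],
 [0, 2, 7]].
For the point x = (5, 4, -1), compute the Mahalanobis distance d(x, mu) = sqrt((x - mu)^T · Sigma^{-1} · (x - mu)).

Step 1 — centre the observation: (x - mu) = (3, -2, -2).

Step 2 — invert Sigma (cofactor / det for 3×3, or solve directly):
  Sigma^{-1} = [[0.1461, 0.0227, -0.0065],
 [0.0227, 0.1591, -0.0455],
 [-0.0065, -0.0455, 0.1558]].

Step 3 — form the quadratic (x - mu)^T · Sigma^{-1} · (x - mu):
  Sigma^{-1} · (x - mu) = (0.4058, -0.1591, -0.2403).
  (x - mu)^T · [Sigma^{-1} · (x - mu)] = (3)·(0.4058) + (-2)·(-0.1591) + (-2)·(-0.2403) = 2.0162.

Step 4 — take square root: d = √(2.0162) ≈ 1.4199.

d(x, mu) = √(2.0162) ≈ 1.4199


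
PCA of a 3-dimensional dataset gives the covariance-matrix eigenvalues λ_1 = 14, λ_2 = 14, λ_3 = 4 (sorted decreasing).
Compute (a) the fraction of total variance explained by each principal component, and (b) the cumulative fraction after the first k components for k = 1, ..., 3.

Step 1 — total variance = trace(Sigma) = Σ λ_i = 14 + 14 + 4 = 32.

Step 2 — fraction explained by component i = λ_i / Σ λ:
  PC1: 14/32 = 0.4375
  PC2: 14/32 = 0.4375
  PC3: 4/32 = 0.125

Step 3 — cumulative fraction after k components = (λ_1 + ... + λ_k) / Σ λ:
  k = 1: 14/32 = 0.4375
  k = 2: (14 + 14)/32 = 28/32 = 0.875
  k = 3: (14 + 14 + 4)/32 = 32/32 = 1

Summary (fraction, with percent):

explained: PC1 0.4375 (43.75%), PC2 0.4375 (43.75%), PC3 0.125 (12.5%);  cumulative: 0.4375, 0.875, 1


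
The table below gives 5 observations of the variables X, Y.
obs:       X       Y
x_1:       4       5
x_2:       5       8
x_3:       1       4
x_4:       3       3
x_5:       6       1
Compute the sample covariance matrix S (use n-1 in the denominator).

Step 1 — column means:
  mean(X) = (4 + 5 + 1 + 3 + 6) / 5 = 19/5 = 3.8
  mean(Y) = (5 + 8 + 4 + 3 + 1) / 5 = 21/5 = 4.2

Step 2 — sample covariance S[i,j] = (1/(n-1)) · Σ_k (x_{k,i} - mean_i) · (x_{k,j} - mean_j), with n-1 = 4.
  S[X,X] = ((0.2)·(0.2) + (1.2)·(1.2) + (-2.8)·(-2.8) + (-0.8)·(-0.8) + (2.2)·(2.2)) / 4 = 14.8/4 = 3.7
  S[X,Y] = ((0.2)·(0.8) + (1.2)·(3.8) + (-2.8)·(-0.2) + (-0.8)·(-1.2) + (2.2)·(-3.2)) / 4 = -0.8/4 = -0.2
  S[Y,Y] = ((0.8)·(0.8) + (3.8)·(3.8) + (-0.2)·(-0.2) + (-1.2)·(-1.2) + (-3.2)·(-3.2)) / 4 = 26.8/4 = 6.7

S is symmetric (S[j,i] = S[i,j]). Assembling:

S = [[3.7, -0.2],
 [-0.2, 6.7]]


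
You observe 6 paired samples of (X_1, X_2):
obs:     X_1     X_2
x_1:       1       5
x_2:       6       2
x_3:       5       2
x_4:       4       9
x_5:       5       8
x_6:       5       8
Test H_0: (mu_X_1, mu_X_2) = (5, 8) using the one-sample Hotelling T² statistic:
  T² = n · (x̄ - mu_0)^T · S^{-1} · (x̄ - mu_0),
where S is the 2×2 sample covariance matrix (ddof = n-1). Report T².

Step 1 — sample mean vector:
  mean(X_1) = (1 + 6 + 5 + 4 + 5 + 5) / 6 = 26/6 = 4.3333
  mean(X_2) = (5 + 2 + 2 + 9 + 8 + 8) / 6 = 34/6 = 5.6667
  x̄ = (4.3333, 5.6667),  deviation x̄ - mu_0 = (4.3333, 5.6667) - (5, 8) = (-0.6667, -2.3333).

Step 2 — sample covariance matrix, S[i,j] = (1/(n-1)) · Σ_k (x_{k,i} - mean_i) · (x_{k,j} - mean_j), divisor n-1 = 5:
  S[X_1,X_1] = ((-3.3333)·(-3.3333) + (1.6667)·(1.6667) + (0.6667)·(0.6667) + (-0.3333)·(-0.3333) + (0.6667)·(0.6667) + (0.6667)·(0.6667)) / 5 = 15.3333/5 = 3.0667
  S[X_1,X_2] = ((-3.3333)·(-0.6667) + (1.6667)·(-3.6667) + (0.6667)·(-3.6667) + (-0.3333)·(3.3333) + (0.6667)·(2.3333) + (0.6667)·(2.3333)) / 5 = -4.3333/5 = -0.8667
  S[X_2,X_2] = ((-0.6667)·(-0.6667) + (-3.6667)·(-3.6667) + (-3.6667)·(-3.6667) + (3.3333)·(3.3333) + (2.3333)·(2.3333) + (2.3333)·(2.3333)) / 5 = 49.3333/5 = 9.8667
  S = [[3.0667, -0.8667],
 [-0.8667, 9.8667]].

Step 3 — invert S. det(S) = 3.0667·9.8667 - (-0.8667)² = 29.5067.
  S^{-1} = (1/det) · [[d, -b], [-b, a]] = [[0.3344, 0.0294],
 [0.0294, 0.1039]].

Step 4 — quadratic form (x̄ - mu_0)^T · S^{-1} · (x̄ - mu_0):
  S^{-1} · (x̄ - mu_0) = (-0.2915, -0.2621),
  (x̄ - mu_0)^T · [...] = (-0.6667)·(-0.2915) + (-2.3333)·(-0.2621) = 0.8058.

Step 5 — scale by n: T² = 6 · 0.8058 = 4.8351.

T² ≈ 4.8351


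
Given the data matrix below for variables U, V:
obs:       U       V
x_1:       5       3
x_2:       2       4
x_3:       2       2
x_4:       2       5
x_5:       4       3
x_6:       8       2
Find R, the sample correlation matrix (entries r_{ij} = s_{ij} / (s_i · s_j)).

Step 1 — column means:
  mean(U) = (5 + 2 + 2 + 2 + 4 + 8) / 6 = 23/6 = 3.8333
  mean(V) = (3 + 4 + 2 + 5 + 3 + 2) / 6 = 19/6 = 3.1667

Step 2 — sample variances and covariances s[i,j] = (1/(n-1)) · Σ_k (x_{k,i} - mean_i) · (x_{k,j} - mean_j), with n-1 = 5:
  s[U,U] = ((1.1667)·(1.1667) + (-1.8333)·(-1.8333) + (-1.8333)·(-1.8333) + (-1.8333)·(-1.8333) + (0.1667)·(0.1667) + (4.1667)·(4.1667)) / 5 = 28.8333/5 = 5.7667
  s[U,V] = ((1.1667)·(-0.1667) + (-1.8333)·(0.8333) + (-1.8333)·(-1.1667) + (-1.8333)·(1.8333) + (0.1667)·(-0.1667) + (4.1667)·(-1.1667)) / 5 = -7.8333/5 = -1.5667
  s[V,V] = ((-0.1667)·(-0.1667) + (0.8333)·(0.8333) + (-1.1667)·(-1.1667) + (1.8333)·(1.8333) + (-0.1667)·(-0.1667) + (-1.1667)·(-1.1667)) / 5 = 6.8333/5 = 1.3667
  Sample standard deviations s_i = √(s[i,i]):
  s(U) = √(5.7667) = 2.4014
  s(V) = √(1.3667) = 1.169

Step 3 — r_{ij} = s_{ij} / (s_i · s_j):
  r[U,U] = 1 (diagonal).
  r[U,V] = -1.5667 / (2.4014 · 1.169) = -1.5667 / 2.8073 = -0.5581
  r[V,V] = 1 (diagonal).

R is symmetric with unit diagonal. Assembling:

R = [[1, -0.5581],
 [-0.5581, 1]]


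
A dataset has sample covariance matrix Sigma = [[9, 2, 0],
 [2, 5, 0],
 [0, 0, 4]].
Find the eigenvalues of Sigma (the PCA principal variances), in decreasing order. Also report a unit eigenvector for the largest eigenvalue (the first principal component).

Step 1 — characteristic polynomial p(λ) = det(λI - Sigma) = λ³ - tr·λ² + c_1·λ - det, where tr = trace, c_1 = sum of the principal 2×2 minors, det = det(Sigma):
  tr = 9 + 5 + 4 = 18,
  c_1 = (9·5 - (2)²) + (9·4 - (0)²) + (5·4 - (0)²) = 41 + 36 + 20 = 97,
  det = 9·(5·4 - (0)²) - (2)·((2)·4 - (0)·(0)) + (0)·((2)·(0) - 5·(0)) = 9·(20) - (2)·(8) + (0)·(0) = 164.
  So p(λ) = λ³ - 18λ² + 97λ - 164.
Step 2 — look for an integer root (rational root theorem: any rational root is an integer divisor of 164). Testing λ = 4:
  p(4) = 64 - 288 + 388 - 164 = 0  ✓
  Dividing out (λ - 4): p(λ) = (λ - 4)(λ² - 14λ + 41).
Step 3 — remaining eigenvalues from the quadratic λ² - 14λ + 41 = 0:
  Δ = 14² - 4·41 = 196 - 164 = 32,  λ = (14 ± √32)/2 = (14 ± 5.6569)/2 ≈ 9.8284 or 4.1716.
  Sorted: λ_1 = 9.8284,  λ_2 = 4.1716,  λ_3 = 4  (check: sum = 18 = tr ✓).

Step 4 — unit eigenvector for λ_1 ≈ 9.8284: v spans the null space of (Sigma - λ_1 I), whose rows are
  r_1 = (-0.8284, 2, 0),  r_2 = (2, -4.8284, 0),  r_3 = (0, 0, -5.8284).
  v is orthogonal to every row, so take v ∝ r_1 × r_3 = ((2)·(-5.8284) - (0)·(0), (0)·(0) - (-0.8284)·(-5.8284), (-0.8284)·(0) - (2)·(0)) ≈ (-11.6569, -4.8284, 0).
  Rescale (multiply by -1 so the first nonzero entry is positive): u = (11.6569, 4.8284, 0).
  ||u|| = √((11.6569)² + (4.8284)² + (0)²) = √(159.196) ≈ 12.6173,  v_1 = u/||u|| ≈ (0.9239, 0.3827, 0) (||v_1|| = 1).

λ_1 = 9.8284,  λ_2 = 4.1716,  λ_3 = 4;  v_1 ≈ (0.9239, 0.3827, 0)


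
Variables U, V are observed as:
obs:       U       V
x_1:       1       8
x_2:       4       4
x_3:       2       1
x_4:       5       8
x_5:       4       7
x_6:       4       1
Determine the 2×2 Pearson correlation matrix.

Step 1 — column means:
  mean(U) = (1 + 4 + 2 + 5 + 4 + 4) / 6 = 20/6 = 3.3333
  mean(V) = (8 + 4 + 1 + 8 + 7 + 1) / 6 = 29/6 = 4.8333

Step 2 — sample variances and covariances s[i,j] = (1/(n-1)) · Σ_k (x_{k,i} - mean_i) · (x_{k,j} - mean_j), with n-1 = 5:
  s[U,U] = ((-2.3333)·(-2.3333) + (0.6667)·(0.6667) + (-1.3333)·(-1.3333) + (1.6667)·(1.6667) + (0.6667)·(0.6667) + (0.6667)·(0.6667)) / 5 = 11.3333/5 = 2.2667
  s[U,V] = ((-2.3333)·(3.1667) + (0.6667)·(-0.8333) + (-1.3333)·(-3.8333) + (1.6667)·(3.1667) + (0.6667)·(2.1667) + (0.6667)·(-3.8333)) / 5 = 1.3333/5 = 0.2667
  s[V,V] = ((3.1667)·(3.1667) + (-0.8333)·(-0.8333) + (-3.8333)·(-3.8333) + (3.1667)·(3.1667) + (2.1667)·(2.1667) + (-3.8333)·(-3.8333)) / 5 = 54.8333/5 = 10.9667
  Sample standard deviations s_i = √(s[i,i]):
  s(U) = √(2.2667) = 1.5055
  s(V) = √(10.9667) = 3.3116

Step 3 — r_{ij} = s_{ij} / (s_i · s_j):
  r[U,U] = 1 (diagonal).
  r[U,V] = 0.2667 / (1.5055 · 3.3116) = 0.2667 / 4.9858 = 0.0535
  r[V,V] = 1 (diagonal).

R is symmetric with unit diagonal. Assembling:

R = [[1, 0.0535],
 [0.0535, 1]]


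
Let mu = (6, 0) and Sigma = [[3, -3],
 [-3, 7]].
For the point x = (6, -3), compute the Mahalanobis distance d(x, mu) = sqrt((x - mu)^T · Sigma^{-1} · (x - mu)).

Step 1 — centre the observation: (x - mu) = (0, -3).

Step 2 — invert Sigma. det(Sigma) = 3·7 - (-3)² = 12.
  Sigma^{-1} = (1/det) · [[d, -b], [-b, a]] = [[0.5833, 0.25],
 [0.25, 0.25]].

Step 3 — form the quadratic (x - mu)^T · Sigma^{-1} · (x - mu):
  Sigma^{-1} · (x - mu) = (-0.75, -0.75).
  (x - mu)^T · [Sigma^{-1} · (x - mu)] = (0)·(-0.75) + (-3)·(-0.75) = 2.25.

Step 4 — take square root: d = √(2.25) ≈ 1.5.

d(x, mu) = √(2.25) ≈ 1.5


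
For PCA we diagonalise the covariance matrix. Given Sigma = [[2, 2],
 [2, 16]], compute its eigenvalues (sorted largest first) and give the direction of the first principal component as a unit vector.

Step 1 — characteristic polynomial of 2×2 Sigma:
  det(Sigma - λI) = λ² - trace · λ + det = 0.
  trace = 2 + 16 = 18, det = 2·16 - (2)² = 28.
Step 2 — discriminant:
  Δ = trace² - 4·det = 324 - 112 = 212.
Step 3 — eigenvalues:
  λ = (trace ± √Δ)/2 = (18 ± 14.5602)/2,
  λ_1 = 16.2801,  λ_2 = 1.7199.

Step 4 — unit eigenvector for λ_1: solve (Sigma - λ_1 I)v = 0. First row:
  (2 - 16.2801)·v_x + (2)·v_y = 0, i.e. (-14.2801)·v_x + (2)·v_y = 0,
  so v ∝ (b, λ_1 - a) = (2, 14.2801) = u.
  ||u|| = √((2)² + (14.2801)²) = √(207.9215) ≈ 14.4195,
  v_1 = u/||u|| ≈ (0.1387, 0.9903) (||v_1|| = 1).

λ_1 = 16.2801,  λ_2 = 1.7199;  v_1 ≈ (0.1387, 0.9903)


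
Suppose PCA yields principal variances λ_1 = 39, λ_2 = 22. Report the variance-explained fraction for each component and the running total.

Step 1 — total variance = trace(Sigma) = Σ λ_i = 39 + 22 = 61.

Step 2 — fraction explained by component i = λ_i / Σ λ:
  PC1: 39/61 = 0.6393
  PC2: 22/61 = 0.3607

Step 3 — cumulative fraction after k components = (λ_1 + ... + λ_k) / Σ λ:
  k = 1: 39/61 = 0.6393
  k = 2: (39 + 22)/61 = 61/61 = 1

Summary (fraction, with percent):

explained: PC1 0.6393 (63.93%), PC2 0.3607 (36.07%);  cumulative: 0.6393, 1


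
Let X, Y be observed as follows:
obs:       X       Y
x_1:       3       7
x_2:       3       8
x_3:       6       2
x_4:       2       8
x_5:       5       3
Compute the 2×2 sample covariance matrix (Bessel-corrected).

Step 1 — column means:
  mean(X) = (3 + 3 + 6 + 2 + 5) / 5 = 19/5 = 3.8
  mean(Y) = (7 + 8 + 2 + 8 + 3) / 5 = 28/5 = 5.6

Step 2 — sample covariance S[i,j] = (1/(n-1)) · Σ_k (x_{k,i} - mean_i) · (x_{k,j} - mean_j), with n-1 = 4.
  S[X,X] = ((-0.8)·(-0.8) + (-0.8)·(-0.8) + (2.2)·(2.2) + (-1.8)·(-1.8) + (1.2)·(1.2)) / 4 = 10.8/4 = 2.7
  S[X,Y] = ((-0.8)·(1.4) + (-0.8)·(2.4) + (2.2)·(-3.6) + (-1.8)·(2.4) + (1.2)·(-2.6)) / 4 = -18.4/4 = -4.6
  S[Y,Y] = ((1.4)·(1.4) + (2.4)·(2.4) + (-3.6)·(-3.6) + (2.4)·(2.4) + (-2.6)·(-2.6)) / 4 = 33.2/4 = 8.3

S is symmetric (S[j,i] = S[i,j]). Assembling:

S = [[2.7, -4.6],
 [-4.6, 8.3]]


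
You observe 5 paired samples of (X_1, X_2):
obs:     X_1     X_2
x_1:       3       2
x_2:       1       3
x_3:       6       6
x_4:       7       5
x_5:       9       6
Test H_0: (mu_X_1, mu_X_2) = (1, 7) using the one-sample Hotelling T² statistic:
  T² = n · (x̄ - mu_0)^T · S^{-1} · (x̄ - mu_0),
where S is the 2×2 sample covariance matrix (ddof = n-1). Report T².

Step 1 — sample mean vector:
  mean(X_1) = (3 + 1 + 6 + 7 + 9) / 5 = 26/5 = 5.2
  mean(X_2) = (2 + 3 + 6 + 5 + 6) / 5 = 22/5 = 4.4
  x̄ = (5.2, 4.4),  deviation x̄ - mu_0 = (5.2, 4.4) - (1, 7) = (4.2, -2.6).

Step 2 — sample covariance matrix, S[i,j] = (1/(n-1)) · Σ_k (x_{k,i} - mean_i) · (x_{k,j} - mean_j), divisor n-1 = 4:
  S[X_1,X_1] = ((-2.2)·(-2.2) + (-4.2)·(-4.2) + (0.8)·(0.8) + (1.8)·(1.8) + (3.8)·(3.8)) / 4 = 40.8/4 = 10.2
  S[X_1,X_2] = ((-2.2)·(-2.4) + (-4.2)·(-1.4) + (0.8)·(1.6) + (1.8)·(0.6) + (3.8)·(1.6)) / 4 = 19.6/4 = 4.9
  S[X_2,X_2] = ((-2.4)·(-2.4) + (-1.4)·(-1.4) + (1.6)·(1.6) + (0.6)·(0.6) + (1.6)·(1.6)) / 4 = 13.2/4 = 3.3
  S = [[10.2, 4.9],
 [4.9, 3.3]].

Step 3 — invert S. det(S) = 10.2·3.3 - (4.9)² = 9.65.
  S^{-1} = (1/det) · [[d, -b], [-b, a]] = [[0.342, -0.5078],
 [-0.5078, 1.057]].

Step 4 — quadratic form (x̄ - mu_0)^T · S^{-1} · (x̄ - mu_0):
  S^{-1} · (x̄ - mu_0) = (2.7565, -4.8808),
  (x̄ - mu_0)^T · [...] = (4.2)·(2.7565) + (-2.6)·(-4.8808) = 24.2674.

Step 5 — scale by n: T² = 5 · 24.2674 = 121.3368.

T² ≈ 121.3368


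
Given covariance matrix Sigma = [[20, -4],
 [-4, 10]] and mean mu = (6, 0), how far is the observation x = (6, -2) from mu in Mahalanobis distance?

Step 1 — centre the observation: (x - mu) = (0, -2).

Step 2 — invert Sigma. det(Sigma) = 20·10 - (-4)² = 184.
  Sigma^{-1} = (1/det) · [[d, -b], [-b, a]] = [[0.0543, 0.0217],
 [0.0217, 0.1087]].

Step 3 — form the quadratic (x - mu)^T · Sigma^{-1} · (x - mu):
  Sigma^{-1} · (x - mu) = (-0.0435, -0.2174).
  (x - mu)^T · [Sigma^{-1} · (x - mu)] = (0)·(-0.0435) + (-2)·(-0.2174) = 0.4348.

Step 4 — take square root: d = √(0.4348) ≈ 0.6594.

d(x, mu) = √(0.4348) ≈ 0.6594


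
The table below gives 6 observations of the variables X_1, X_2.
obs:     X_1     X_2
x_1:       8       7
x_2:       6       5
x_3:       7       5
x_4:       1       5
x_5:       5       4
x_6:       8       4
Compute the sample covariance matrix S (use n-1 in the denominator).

Step 1 — column means:
  mean(X_1) = (8 + 6 + 7 + 1 + 5 + 8) / 6 = 35/6 = 5.8333
  mean(X_2) = (7 + 5 + 5 + 5 + 4 + 4) / 6 = 30/6 = 5

Step 2 — sample covariance S[i,j] = (1/(n-1)) · Σ_k (x_{k,i} - mean_i) · (x_{k,j} - mean_j), with n-1 = 5.
  S[X_1,X_1] = ((2.1667)·(2.1667) + (0.1667)·(0.1667) + (1.1667)·(1.1667) + (-4.8333)·(-4.8333) + (-0.8333)·(-0.8333) + (2.1667)·(2.1667)) / 5 = 34.8333/5 = 6.9667
  S[X_1,X_2] = ((2.1667)·(2) + (0.1667)·(0) + (1.1667)·(0) + (-4.8333)·(0) + (-0.8333)·(-1) + (2.1667)·(-1)) / 5 = 3/5 = 0.6
  S[X_2,X_2] = ((2)·(2) + (0)·(0) + (0)·(0) + (0)·(0) + (-1)·(-1) + (-1)·(-1)) / 5 = 6/5 = 1.2

S is symmetric (S[j,i] = S[i,j]). Assembling:

S = [[6.9667, 0.6],
 [0.6, 1.2]]


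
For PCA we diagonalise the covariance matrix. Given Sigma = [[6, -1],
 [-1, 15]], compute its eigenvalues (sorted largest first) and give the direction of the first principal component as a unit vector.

Step 1 — characteristic polynomial of 2×2 Sigma:
  det(Sigma - λI) = λ² - trace · λ + det = 0.
  trace = 6 + 15 = 21, det = 6·15 - (-1)² = 89.
Step 2 — discriminant:
  Δ = trace² - 4·det = 441 - 356 = 85.
Step 3 — eigenvalues:
  λ = (trace ± √Δ)/2 = (21 ± 9.2195)/2,
  λ_1 = 15.1098,  λ_2 = 5.8902.

Step 4 — unit eigenvector for λ_1: solve (Sigma - λ_1 I)v = 0. First row:
  (6 - 15.1098)·v_x + (-1)·v_y = 0, i.e. (-9.1098)·v_x + (-1)·v_y = 0,
  so v ∝ (b, λ_1 - a) = (-1, 9.1098); multiply by -1 so the first entry is positive: u = (1, -9.1098).
  ||u|| = √((1)² + (-9.1098)²) = √(83.988) ≈ 9.1645,
  v_1 = u/||u|| ≈ (0.1091, -0.994) (||v_1|| = 1).

λ_1 = 15.1098,  λ_2 = 5.8902;  v_1 ≈ (0.1091, -0.994)


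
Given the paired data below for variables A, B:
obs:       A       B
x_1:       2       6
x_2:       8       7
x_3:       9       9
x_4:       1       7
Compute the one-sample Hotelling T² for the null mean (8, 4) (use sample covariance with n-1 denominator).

Step 1 — sample mean vector:
  mean(A) = (2 + 8 + 9 + 1) / 4 = 20/4 = 5
  mean(B) = (6 + 7 + 9 + 7) / 4 = 29/4 = 7.25
  x̄ = (5, 7.25),  deviation x̄ - mu_0 = (5, 7.25) - (8, 4) = (-3, 3.25).

Step 2 — sample covariance matrix, S[i,j] = (1/(n-1)) · Σ_k (x_{k,i} - mean_i) · (x_{k,j} - mean_j), divisor n-1 = 3:
  S[A,A] = ((-3)·(-3) + (3)·(3) + (4)·(4) + (-4)·(-4)) / 3 = 50/3 = 16.6667
  S[A,B] = ((-3)·(-1.25) + (3)·(-0.25) + (4)·(1.75) + (-4)·(-0.25)) / 3 = 11/3 = 3.6667
  S[B,B] = ((-1.25)·(-1.25) + (-0.25)·(-0.25) + (1.75)·(1.75) + (-0.25)·(-0.25)) / 3 = 4.75/3 = 1.5833
  S = [[16.6667, 3.6667],
 [3.6667, 1.5833]].

Step 3 — invert S. det(S) = 16.6667·1.5833 - (3.6667)² = 12.9444.
  S^{-1} = (1/det) · [[d, -b], [-b, a]] = [[0.1223, -0.2833],
 [-0.2833, 1.2876]].

Step 4 — quadratic form (x̄ - mu_0)^T · S^{-1} · (x̄ - mu_0):
  S^{-1} · (x̄ - mu_0) = (-1.2876, 5.0343),
  (x̄ - mu_0)^T · [...] = (-3)·(-1.2876) + (3.25)·(5.0343) = 20.2242.

Step 5 — scale by n: T² = 4 · 20.2242 = 80.897.

T² ≈ 80.897


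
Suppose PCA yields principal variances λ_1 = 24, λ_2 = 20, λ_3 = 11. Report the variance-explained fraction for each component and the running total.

Step 1 — total variance = trace(Sigma) = Σ λ_i = 24 + 20 + 11 = 55.

Step 2 — fraction explained by component i = λ_i / Σ λ:
  PC1: 24/55 = 0.4364
  PC2: 20/55 = 0.3636
  PC3: 11/55 = 0.2

Step 3 — cumulative fraction after k components = (λ_1 + ... + λ_k) / Σ λ:
  k = 1: 24/55 = 0.4364
  k = 2: (24 + 20)/55 = 44/55 = 0.8
  k = 3: (24 + 20 + 11)/55 = 55/55 = 1

Summary (fraction, with percent):

explained: PC1 0.4364 (43.64%), PC2 0.3636 (36.36%), PC3 0.2 (20%);  cumulative: 0.4364, 0.8, 1


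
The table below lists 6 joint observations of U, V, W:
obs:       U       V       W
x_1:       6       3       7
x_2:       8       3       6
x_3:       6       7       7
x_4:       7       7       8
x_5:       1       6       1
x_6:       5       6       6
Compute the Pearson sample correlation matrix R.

Step 1 — column means:
  mean(U) = (6 + 8 + 6 + 7 + 1 + 5) / 6 = 33/6 = 5.5
  mean(V) = (3 + 3 + 7 + 7 + 6 + 6) / 6 = 32/6 = 5.3333
  mean(W) = (7 + 6 + 7 + 8 + 1 + 6) / 6 = 35/6 = 5.8333

Step 2 — sample variances and covariances s[i,j] = (1/(n-1)) · Σ_k (x_{k,i} - mean_i) · (x_{k,j} - mean_j), with n-1 = 5:
  s[U,U] = ((0.5)·(0.5) + (2.5)·(2.5) + (0.5)·(0.5) + (1.5)·(1.5) + (-4.5)·(-4.5) + (-0.5)·(-0.5)) / 5 = 29.5/5 = 5.9
  s[U,V] = ((0.5)·(-2.3333) + (2.5)·(-2.3333) + (0.5)·(1.6667) + (1.5)·(1.6667) + (-4.5)·(0.6667) + (-0.5)·(0.6667)) / 5 = -7/5 = -1.4
  s[U,W] = ((0.5)·(1.1667) + (2.5)·(0.1667) + (0.5)·(1.1667) + (1.5)·(2.1667) + (-4.5)·(-4.8333) + (-0.5)·(0.1667)) / 5 = 26.5/5 = 5.3
  s[V,V] = ((-2.3333)·(-2.3333) + (-2.3333)·(-2.3333) + (1.6667)·(1.6667) + (1.6667)·(1.6667) + (0.6667)·(0.6667) + (0.6667)·(0.6667)) / 5 = 17.3333/5 = 3.4667
  s[V,W] = ((-2.3333)·(1.1667) + (-2.3333)·(0.1667) + (1.6667)·(1.1667) + (1.6667)·(2.1667) + (0.6667)·(-4.8333) + (0.6667)·(0.1667)) / 5 = -0.6667/5 = -0.1333
  s[W,W] = ((1.1667)·(1.1667) + (0.1667)·(0.1667) + (1.1667)·(1.1667) + (2.1667)·(2.1667) + (-4.8333)·(-4.8333) + (0.1667)·(0.1667)) / 5 = 30.8333/5 = 6.1667
  Sample standard deviations s_i = √(s[i,i]):
  s(U) = √(5.9) = 2.429
  s(V) = √(3.4667) = 1.8619
  s(W) = √(6.1667) = 2.4833

Step 3 — r_{ij} = s_{ij} / (s_i · s_j):
  r[U,U] = 1 (diagonal).
  r[U,V] = -1.4 / (2.429 · 1.8619) = -1.4 / 4.5225 = -0.3096
  r[U,W] = 5.3 / (2.429 · 2.4833) = 5.3 / 6.0319 = 0.8787
  r[V,V] = 1 (diagonal).
  r[V,W] = -0.1333 / (1.8619 · 2.4833) = -0.1333 / 4.6236 = -0.0288
  r[W,W] = 1 (diagonal).

R is symmetric with unit diagonal. Assembling:

R = [[1, -0.3096, 0.8787],
 [-0.3096, 1, -0.0288],
 [0.8787, -0.0288, 1]]


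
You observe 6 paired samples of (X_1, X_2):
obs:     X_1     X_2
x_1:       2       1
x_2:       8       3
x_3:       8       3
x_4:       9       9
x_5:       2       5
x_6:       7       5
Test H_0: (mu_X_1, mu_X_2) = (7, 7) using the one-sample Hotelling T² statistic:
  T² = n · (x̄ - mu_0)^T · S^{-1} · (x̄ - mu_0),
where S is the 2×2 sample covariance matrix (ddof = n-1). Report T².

Step 1 — sample mean vector:
  mean(X_1) = (2 + 8 + 8 + 9 + 2 + 7) / 6 = 36/6 = 6
  mean(X_2) = (1 + 3 + 3 + 9 + 5 + 5) / 6 = 26/6 = 4.3333
  x̄ = (6, 4.3333),  deviation x̄ - mu_0 = (6, 4.3333) - (7, 7) = (-1, -2.6667).

Step 2 — sample covariance matrix, S[i,j] = (1/(n-1)) · Σ_k (x_{k,i} - mean_i) · (x_{k,j} - mean_j), divisor n-1 = 5:
  S[X_1,X_1] = ((-4)·(-4) + (2)·(2) + (2)·(2) + (3)·(3) + (-4)·(-4) + (1)·(1)) / 5 = 50/5 = 10
  S[X_1,X_2] = ((-4)·(-3.3333) + (2)·(-1.3333) + (2)·(-1.3333) + (3)·(4.6667) + (-4)·(0.6667) + (1)·(0.6667)) / 5 = 20/5 = 4
  S[X_2,X_2] = ((-3.3333)·(-3.3333) + (-1.3333)·(-1.3333) + (-1.3333)·(-1.3333) + (4.6667)·(4.6667) + (0.6667)·(0.6667) + (0.6667)·(0.6667)) / 5 = 37.3333/5 = 7.4667
  S = [[10, 4],
 [4, 7.4667]].

Step 3 — invert S. det(S) = 10·7.4667 - (4)² = 58.6667.
  S^{-1} = (1/det) · [[d, -b], [-b, a]] = [[0.1273, -0.0682],
 [-0.0682, 0.1705]].

Step 4 — quadratic form (x̄ - mu_0)^T · S^{-1} · (x̄ - mu_0):
  S^{-1} · (x̄ - mu_0) = (0.0545, -0.3864),
  (x̄ - mu_0)^T · [...] = (-1)·(0.0545) + (-2.6667)·(-0.3864) = 0.9758.

Step 5 — scale by n: T² = 6 · 0.9758 = 5.8545.

T² ≈ 5.8545


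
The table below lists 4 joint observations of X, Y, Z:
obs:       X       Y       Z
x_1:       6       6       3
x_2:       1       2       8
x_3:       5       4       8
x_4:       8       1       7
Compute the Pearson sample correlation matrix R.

Step 1 — column means:
  mean(X) = (6 + 1 + 5 + 8) / 4 = 20/4 = 5
  mean(Y) = (6 + 2 + 4 + 1) / 4 = 13/4 = 3.25
  mean(Z) = (3 + 8 + 8 + 7) / 4 = 26/4 = 6.5

Step 2 — sample variances and covariances s[i,j] = (1/(n-1)) · Σ_k (x_{k,i} - mean_i) · (x_{k,j} - mean_j), with n-1 = 3:
  s[X,X] = ((1)·(1) + (-4)·(-4) + (0)·(0) + (3)·(3)) / 3 = 26/3 = 8.6667
  s[X,Y] = ((1)·(2.75) + (-4)·(-1.25) + (0)·(0.75) + (3)·(-2.25)) / 3 = 1/3 = 0.3333
  s[X,Z] = ((1)·(-3.5) + (-4)·(1.5) + (0)·(1.5) + (3)·(0.5)) / 3 = -8/3 = -2.6667
  s[Y,Y] = ((2.75)·(2.75) + (-1.25)·(-1.25) + (0.75)·(0.75) + (-2.25)·(-2.25)) / 3 = 14.75/3 = 4.9167
  s[Y,Z] = ((2.75)·(-3.5) + (-1.25)·(1.5) + (0.75)·(1.5) + (-2.25)·(0.5)) / 3 = -11.5/3 = -3.8333
  s[Z,Z] = ((-3.5)·(-3.5) + (1.5)·(1.5) + (1.5)·(1.5) + (0.5)·(0.5)) / 3 = 17/3 = 5.6667
  Sample standard deviations s_i = √(s[i,i]):
  s(X) = √(8.6667) = 2.9439
  s(Y) = √(4.9167) = 2.2174
  s(Z) = √(5.6667) = 2.3805

Step 3 — r_{ij} = s_{ij} / (s_i · s_j):
  r[X,X] = 1 (diagonal).
  r[X,Y] = 0.3333 / (2.9439 · 2.2174) = 0.3333 / 6.5277 = 0.0511
  r[X,Z] = -2.6667 / (2.9439 · 2.3805) = -2.6667 / 7.0079 = -0.3805
  r[Y,Y] = 1 (diagonal).
  r[Y,Z] = -3.8333 / (2.2174 · 2.3805) = -3.8333 / 5.2784 = -0.7262
  r[Z,Z] = 1 (diagonal).

R is symmetric with unit diagonal. Assembling:

R = [[1, 0.0511, -0.3805],
 [0.0511, 1, -0.7262],
 [-0.3805, -0.7262, 1]]


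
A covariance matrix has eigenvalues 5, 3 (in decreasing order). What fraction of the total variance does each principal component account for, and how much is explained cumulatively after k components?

Step 1 — total variance = trace(Sigma) = Σ λ_i = 5 + 3 = 8.

Step 2 — fraction explained by component i = λ_i / Σ λ:
  PC1: 5/8 = 0.625
  PC2: 3/8 = 0.375

Step 3 — cumulative fraction after k components = (λ_1 + ... + λ_k) / Σ λ:
  k = 1: 5/8 = 0.625
  k = 2: (5 + 3)/8 = 8/8 = 1

Summary (fraction, with percent):

explained: PC1 0.625 (62.5%), PC2 0.375 (37.5%);  cumulative: 0.625, 1


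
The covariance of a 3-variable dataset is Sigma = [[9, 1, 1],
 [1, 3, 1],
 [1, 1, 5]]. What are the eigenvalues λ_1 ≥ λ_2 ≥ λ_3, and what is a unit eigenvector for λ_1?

Step 1 — characteristic polynomial p(λ) = det(λI - Sigma) = λ³ - tr·λ² + c_1·λ - det, where tr = trace, c_1 = sum of the principal 2×2 minors, det = det(Sigma):
  tr = 9 + 3 + 5 = 17,
  c_1 = (9·3 - (1)²) + (9·5 - (1)²) + (3·5 - (1)²) = 26 + 44 + 14 = 84,
  det = 9·(3·5 - (1)²) - (1)·((1)·5 - (1)·(1)) + (1)·((1)·(1) - 3·(1)) = 9·(14) - (1)·(4) + (1)·(-2) = 120.
  So p(λ) = λ³ - 17λ² + 84λ - 120.
Step 2 — look for an integer root (rational root theorem: any rational root is an integer divisor of 120). Testing λ = 5:
  p(5) = 125 - 425 + 420 - 120 = 0  ✓
  Dividing out (λ - 5): p(λ) = (λ - 5)(λ² - 12λ + 24).
Step 3 — remaining eigenvalues from the quadratic λ² - 12λ + 24 = 0:
  Δ = 12² - 4·24 = 144 - 96 = 48,  λ = (12 ± √48)/2 = (12 ± 6.9282)/2 ≈ 9.4641 or 2.5359.
  Sorted: λ_1 = 9.4641,  λ_2 = 5,  λ_3 = 2.5359  (check: sum = 17 = tr ✓).

Step 4 — unit eigenvector for λ_1 ≈ 9.4641: v spans the null space of (Sigma - λ_1 I), whose rows are
  r_1 = (-0.4641, 1, 1),  r_2 = (1, -6.4641, 1),  r_3 = (1, 1, -4.4641).
  v is orthogonal to every row, so take v ∝ r_1 × r_2 = ((1)·(1) - (1)·(-6.4641), (1)·(1) - (-0.4641)·(1), (-0.4641)·(-6.4641) - (1)·(1)) ≈ (7.4641, 1.4641, 2).
  Let u = (7.4641, 1.4641, 2).
  ||u|| = √((7.4641)² + (1.4641)² + (2)²) = √(61.8564) ≈ 7.8649,  v_1 = u/||u|| ≈ (0.949, 0.1862, 0.2543) (||v_1|| = 1).

λ_1 = 9.4641,  λ_2 = 5,  λ_3 = 2.5359;  v_1 ≈ (0.949, 0.1862, 0.2543)


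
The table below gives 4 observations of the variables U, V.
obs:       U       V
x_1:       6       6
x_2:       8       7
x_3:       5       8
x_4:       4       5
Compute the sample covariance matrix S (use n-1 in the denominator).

Step 1 — column means:
  mean(U) = (6 + 8 + 5 + 4) / 4 = 23/4 = 5.75
  mean(V) = (6 + 7 + 8 + 5) / 4 = 26/4 = 6.5

Step 2 — sample covariance S[i,j] = (1/(n-1)) · Σ_k (x_{k,i} - mean_i) · (x_{k,j} - mean_j), with n-1 = 3.
  S[U,U] = ((0.25)·(0.25) + (2.25)·(2.25) + (-0.75)·(-0.75) + (-1.75)·(-1.75)) / 3 = 8.75/3 = 2.9167
  S[U,V] = ((0.25)·(-0.5) + (2.25)·(0.5) + (-0.75)·(1.5) + (-1.75)·(-1.5)) / 3 = 2.5/3 = 0.8333
  S[V,V] = ((-0.5)·(-0.5) + (0.5)·(0.5) + (1.5)·(1.5) + (-1.5)·(-1.5)) / 3 = 5/3 = 1.6667

S is symmetric (S[j,i] = S[i,j]). Assembling:

S = [[2.9167, 0.8333],
 [0.8333, 1.6667]]


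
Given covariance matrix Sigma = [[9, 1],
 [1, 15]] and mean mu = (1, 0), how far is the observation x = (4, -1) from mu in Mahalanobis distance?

Step 1 — centre the observation: (x - mu) = (3, -1).

Step 2 — invert Sigma. det(Sigma) = 9·15 - (1)² = 134.
  Sigma^{-1} = (1/det) · [[d, -b], [-b, a]] = [[0.1119, -0.0075],
 [-0.0075, 0.0672]].

Step 3 — form the quadratic (x - mu)^T · Sigma^{-1} · (x - mu):
  Sigma^{-1} · (x - mu) = (0.3433, -0.0896).
  (x - mu)^T · [Sigma^{-1} · (x - mu)] = (3)·(0.3433) + (-1)·(-0.0896) = 1.1194.

Step 4 — take square root: d = √(1.1194) ≈ 1.058.

d(x, mu) = √(1.1194) ≈ 1.058


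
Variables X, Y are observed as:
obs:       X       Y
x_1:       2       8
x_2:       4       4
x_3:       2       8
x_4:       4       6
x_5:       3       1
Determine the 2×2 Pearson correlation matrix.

Step 1 — column means:
  mean(X) = (2 + 4 + 2 + 4 + 3) / 5 = 15/5 = 3
  mean(Y) = (8 + 4 + 8 + 6 + 1) / 5 = 27/5 = 5.4

Step 2 — sample variances and covariances s[i,j] = (1/(n-1)) · Σ_k (x_{k,i} - mean_i) · (x_{k,j} - mean_j), with n-1 = 4:
  s[X,X] = ((-1)·(-1) + (1)·(1) + (-1)·(-1) + (1)·(1) + (0)·(0)) / 4 = 4/4 = 1
  s[X,Y] = ((-1)·(2.6) + (1)·(-1.4) + (-1)·(2.6) + (1)·(0.6) + (0)·(-4.4)) / 4 = -6/4 = -1.5
  s[Y,Y] = ((2.6)·(2.6) + (-1.4)·(-1.4) + (2.6)·(2.6) + (0.6)·(0.6) + (-4.4)·(-4.4)) / 4 = 35.2/4 = 8.8
  Sample standard deviations s_i = √(s[i,i]):
  s(X) = √(1) = 1
  s(Y) = √(8.8) = 2.9665

Step 3 — r_{ij} = s_{ij} / (s_i · s_j):
  r[X,X] = 1 (diagonal).
  r[X,Y] = -1.5 / (1 · 2.9665) = -1.5 / 2.9665 = -0.5056
  r[Y,Y] = 1 (diagonal).

R is symmetric with unit diagonal. Assembling:

R = [[1, -0.5056],
 [-0.5056, 1]]


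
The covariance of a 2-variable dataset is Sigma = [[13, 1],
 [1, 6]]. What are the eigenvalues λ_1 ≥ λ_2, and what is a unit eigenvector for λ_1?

Step 1 — characteristic polynomial of 2×2 Sigma:
  det(Sigma - λI) = λ² - trace · λ + det = 0.
  trace = 13 + 6 = 19, det = 13·6 - (1)² = 77.
Step 2 — discriminant:
  Δ = trace² - 4·det = 361 - 308 = 53.
Step 3 — eigenvalues:
  λ = (trace ± √Δ)/2 = (19 ± 7.2801)/2,
  λ_1 = 13.1401,  λ_2 = 5.8599.

Step 4 — unit eigenvector for λ_1: solve (Sigma - λ_1 I)v = 0. First row:
  (13 - 13.1401)·v_x + (1)·v_y = 0, i.e. (-0.1401)·v_x + (1)·v_y = 0,
  so v ∝ (b, λ_1 - a) = (1, 0.1401) = u.
  ||u|| = √((1)² + (0.1401)²) = √(1.0196) ≈ 1.0098,
  v_1 = u/||u|| ≈ (0.9903, 0.1387) (||v_1|| = 1).

λ_1 = 13.1401,  λ_2 = 5.8599;  v_1 ≈ (0.9903, 0.1387)


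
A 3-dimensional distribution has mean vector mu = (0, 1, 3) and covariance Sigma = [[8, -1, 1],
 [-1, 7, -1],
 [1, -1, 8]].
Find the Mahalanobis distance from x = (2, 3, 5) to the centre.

Step 1 — centre the observation: (x - mu) = (2, 2, 2).

Step 2 — invert Sigma (cofactor / det for 3×3, or solve directly):
  Sigma^{-1} = [[0.1288, 0.0164, -0.0141],
 [0.0164, 0.1475, 0.0164],
 [-0.0141, 0.0164, 0.1288]].

Step 3 — form the quadratic (x - mu)^T · Sigma^{-1} · (x - mu):
  Sigma^{-1} · (x - mu) = (0.2623, 0.3607, 0.2623).
  (x - mu)^T · [Sigma^{-1} · (x - mu)] = (2)·(0.2623) + (2)·(0.3607) + (2)·(0.2623) = 1.7705.

Step 4 — take square root: d = √(1.7705) ≈ 1.3306.

d(x, mu) = √(1.7705) ≈ 1.3306


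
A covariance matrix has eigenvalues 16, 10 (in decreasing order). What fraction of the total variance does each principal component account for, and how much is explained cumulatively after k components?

Step 1 — total variance = trace(Sigma) = Σ λ_i = 16 + 10 = 26.

Step 2 — fraction explained by component i = λ_i / Σ λ:
  PC1: 16/26 = 0.6154
  PC2: 10/26 = 0.3846

Step 3 — cumulative fraction after k components = (λ_1 + ... + λ_k) / Σ λ:
  k = 1: 16/26 = 0.6154
  k = 2: (16 + 10)/26 = 26/26 = 1

Summary (fraction, with percent):

explained: PC1 0.6154 (61.54%), PC2 0.3846 (38.46%);  cumulative: 0.6154, 1


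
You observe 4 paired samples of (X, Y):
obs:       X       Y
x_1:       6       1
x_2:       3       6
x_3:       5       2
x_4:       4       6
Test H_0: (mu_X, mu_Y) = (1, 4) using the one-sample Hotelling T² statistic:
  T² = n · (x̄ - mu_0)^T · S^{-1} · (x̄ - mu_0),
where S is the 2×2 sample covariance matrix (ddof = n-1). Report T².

Step 1 — sample mean vector:
  mean(X) = (6 + 3 + 5 + 4) / 4 = 18/4 = 4.5
  mean(Y) = (1 + 6 + 2 + 6) / 4 = 15/4 = 3.75
  x̄ = (4.5, 3.75),  deviation x̄ - mu_0 = (4.5, 3.75) - (1, 4) = (3.5, -0.25).

Step 2 — sample covariance matrix, S[i,j] = (1/(n-1)) · Σ_k (x_{k,i} - mean_i) · (x_{k,j} - mean_j), divisor n-1 = 3:
  S[X,X] = ((1.5)·(1.5) + (-1.5)·(-1.5) + (0.5)·(0.5) + (-0.5)·(-0.5)) / 3 = 5/3 = 1.6667
  S[X,Y] = ((1.5)·(-2.75) + (-1.5)·(2.25) + (0.5)·(-1.75) + (-0.5)·(2.25)) / 3 = -9.5/3 = -3.1667
  S[Y,Y] = ((-2.75)·(-2.75) + (2.25)·(2.25) + (-1.75)·(-1.75) + (2.25)·(2.25)) / 3 = 20.75/3 = 6.9167
  S = [[1.6667, -3.1667],
 [-3.1667, 6.9167]].

Step 3 — invert S. det(S) = 1.6667·6.9167 - (-3.1667)² = 1.5.
  S^{-1} = (1/det) · [[d, -b], [-b, a]] = [[4.6111, 2.1111],
 [2.1111, 1.1111]].

Step 4 — quadratic form (x̄ - mu_0)^T · S^{-1} · (x̄ - mu_0):
  S^{-1} · (x̄ - mu_0) = (15.6111, 7.1111),
  (x̄ - mu_0)^T · [...] = (3.5)·(15.6111) + (-0.25)·(7.1111) = 52.8611.

Step 5 — scale by n: T² = 4 · 52.8611 = 211.4444.

T² ≈ 211.4444


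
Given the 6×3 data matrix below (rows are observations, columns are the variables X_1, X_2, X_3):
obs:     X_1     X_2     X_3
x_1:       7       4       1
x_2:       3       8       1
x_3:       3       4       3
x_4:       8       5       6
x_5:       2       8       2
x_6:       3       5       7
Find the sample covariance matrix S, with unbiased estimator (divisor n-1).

Step 1 — column means:
  mean(X_1) = (7 + 3 + 3 + 8 + 2 + 3) / 6 = 26/6 = 4.3333
  mean(X_2) = (4 + 8 + 4 + 5 + 8 + 5) / 6 = 34/6 = 5.6667
  mean(X_3) = (1 + 1 + 3 + 6 + 2 + 7) / 6 = 20/6 = 3.3333

Step 2 — sample covariance S[i,j] = (1/(n-1)) · Σ_k (x_{k,i} - mean_i) · (x_{k,j} - mean_j), with n-1 = 5.
  S[X_1,X_1] = ((2.6667)·(2.6667) + (-1.3333)·(-1.3333) + (-1.3333)·(-1.3333) + (3.6667)·(3.6667) + (-2.3333)·(-2.3333) + (-1.3333)·(-1.3333)) / 5 = 31.3333/5 = 6.2667
  S[X_1,X_2] = ((2.6667)·(-1.6667) + (-1.3333)·(2.3333) + (-1.3333)·(-1.6667) + (3.6667)·(-0.6667) + (-2.3333)·(2.3333) + (-1.3333)·(-0.6667)) / 5 = -12.3333/5 = -2.4667
  S[X_1,X_3] = ((2.6667)·(-2.3333) + (-1.3333)·(-2.3333) + (-1.3333)·(-0.3333) + (3.6667)·(2.6667) + (-2.3333)·(-1.3333) + (-1.3333)·(3.6667)) / 5 = 5.3333/5 = 1.0667
  S[X_2,X_2] = ((-1.6667)·(-1.6667) + (2.3333)·(2.3333) + (-1.6667)·(-1.6667) + (-0.6667)·(-0.6667) + (2.3333)·(2.3333) + (-0.6667)·(-0.6667)) / 5 = 17.3333/5 = 3.4667
  S[X_2,X_3] = ((-1.6667)·(-2.3333) + (2.3333)·(-2.3333) + (-1.6667)·(-0.3333) + (-0.6667)·(2.6667) + (2.3333)·(-1.3333) + (-0.6667)·(3.6667)) / 5 = -8.3333/5 = -1.6667
  S[X_3,X_3] = ((-2.3333)·(-2.3333) + (-2.3333)·(-2.3333) + (-0.3333)·(-0.3333) + (2.6667)·(2.6667) + (-1.3333)·(-1.3333) + (3.6667)·(3.6667)) / 5 = 33.3333/5 = 6.6667

S is symmetric (S[j,i] = S[i,j]). Assembling:

S = [[6.2667, -2.4667, 1.0667],
 [-2.4667, 3.4667, -1.6667],
 [1.0667, -1.6667, 6.6667]]


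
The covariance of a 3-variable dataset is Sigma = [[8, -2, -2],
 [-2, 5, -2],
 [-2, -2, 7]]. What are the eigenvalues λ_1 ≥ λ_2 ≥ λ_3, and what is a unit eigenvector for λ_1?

Step 1 — characteristic polynomial p(λ) = det(λI - Sigma) = λ³ - tr·λ² + c_1·λ - det, where tr = trace, c_1 = sum of the principal 2×2 minors, det = det(Sigma):
  tr = 8 + 5 + 7 = 20,
  c_1 = (8·5 - (-2)²) + (8·7 - (-2)²) + (5·7 - (-2)²) = 36 + 52 + 31 = 119,
  det = 8·(5·7 - (-2)²) - (-2)·((-2)·7 - (-2)·(-2)) + (-2)·((-2)·(-2) - 5·(-2)) = 8·(31) - (-2)·(-18) + (-2)·(14) = 184.
  So p(λ) = λ³ - 20λ² + 119λ - 184.
Step 2 — look for an integer root (rational root theorem: any rational root is an integer divisor of 184). Testing λ = 8:
  p(8) = 512 - 1280 + 952 - 184 = 0  ✓
  Dividing out (λ - 8): p(λ) = (λ - 8)(λ² - 12λ + 23).
Step 3 — remaining eigenvalues from the quadratic λ² - 12λ + 23 = 0:
  Δ = 12² - 4·23 = 144 - 92 = 52,  λ = (12 ± √52)/2 = (12 ± 7.2111)/2 ≈ 9.6056 or 2.3944.
  Sorted: λ_1 = 9.6056,  λ_2 = 8,  λ_3 = 2.3944  (check: sum = 20 = tr ✓).

Step 4 — unit eigenvector for λ_1 ≈ 9.6056: v spans the null space of (Sigma - λ_1 I), whose rows are
  r_1 = (-1.6056, -2, -2),  r_2 = (-2, -4.6056, -2),  r_3 = (-2, -2, -2.6056).
  v is orthogonal to every row, so take v ∝ r_1 × r_2 = ((-2)·(-2) - (-2)·(-4.6056), (-2)·(-2) - (-1.6056)·(-2), (-1.6056)·(-4.6056) - (-2)·(-2)) ≈ (-5.2111, 0.7889, 3.3944).
  Rescale (multiply by -1 so the first nonzero entry is positive): u = (5.2111, -0.7889, -3.3944).
  ||u|| = √((5.2111)² + (-0.7889)² + (-3.3944)²) = √(39.3002) ≈ 6.269,  v_1 = u/||u|| ≈ (0.8313, -0.1258, -0.5415) (||v_1|| = 1).

λ_1 = 9.6056,  λ_2 = 8,  λ_3 = 2.3944;  v_1 ≈ (0.8313, -0.1258, -0.5415)
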